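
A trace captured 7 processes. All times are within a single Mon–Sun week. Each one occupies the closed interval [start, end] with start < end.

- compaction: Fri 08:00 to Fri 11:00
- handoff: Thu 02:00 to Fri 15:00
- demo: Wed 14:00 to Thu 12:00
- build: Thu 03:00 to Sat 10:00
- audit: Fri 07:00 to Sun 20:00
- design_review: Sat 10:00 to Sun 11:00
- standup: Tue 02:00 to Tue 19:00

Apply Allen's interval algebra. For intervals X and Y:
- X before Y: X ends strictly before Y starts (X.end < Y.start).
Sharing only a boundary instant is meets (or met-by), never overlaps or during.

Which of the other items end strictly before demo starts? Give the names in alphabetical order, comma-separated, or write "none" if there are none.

standup

Target demo = [Wed 14:00, Thu 12:00].
audit [Fri 07:00, Sun 20:00] → after → no.
build [Thu 03:00, Sat 10:00] → overlapped-by → no.
compaction [Fri 08:00, Fri 11:00] → after → no.
design_review [Sat 10:00, Sun 11:00] → after → no.
handoff [Thu 02:00, Fri 15:00] → overlapped-by → no.
standup [Tue 02:00, Tue 19:00] → before → yes.
Result: standup.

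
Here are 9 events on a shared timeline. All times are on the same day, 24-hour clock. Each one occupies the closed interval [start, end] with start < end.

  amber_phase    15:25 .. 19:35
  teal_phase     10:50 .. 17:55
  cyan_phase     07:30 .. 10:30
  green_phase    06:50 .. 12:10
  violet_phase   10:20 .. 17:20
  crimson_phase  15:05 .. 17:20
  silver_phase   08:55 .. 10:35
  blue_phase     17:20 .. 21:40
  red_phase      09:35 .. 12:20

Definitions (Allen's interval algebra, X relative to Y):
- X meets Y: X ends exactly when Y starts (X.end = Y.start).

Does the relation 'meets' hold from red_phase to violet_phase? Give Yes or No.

No

red_phase = [09:35, 12:20], violet_phase = [10:20, 17:20].
Actual relation of red_phase to violet_phase: overlaps.
Asked whether 'meets' holds → No.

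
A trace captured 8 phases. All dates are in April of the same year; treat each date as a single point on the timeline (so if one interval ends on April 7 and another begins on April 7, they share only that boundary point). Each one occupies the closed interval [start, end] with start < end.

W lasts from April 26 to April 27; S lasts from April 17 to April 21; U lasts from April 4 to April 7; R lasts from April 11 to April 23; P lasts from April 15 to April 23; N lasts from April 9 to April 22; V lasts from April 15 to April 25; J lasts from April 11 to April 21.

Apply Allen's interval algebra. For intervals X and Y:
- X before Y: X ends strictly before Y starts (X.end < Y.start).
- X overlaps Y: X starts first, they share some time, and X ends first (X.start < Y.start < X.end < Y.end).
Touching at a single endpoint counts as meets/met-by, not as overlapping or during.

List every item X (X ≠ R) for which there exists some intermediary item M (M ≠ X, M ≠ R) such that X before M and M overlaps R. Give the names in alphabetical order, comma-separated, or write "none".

U

Target R = [April 11, April 23].
Intermediaries M with M overlaps R: N.
Via N — items with X before N: U.
Union: U.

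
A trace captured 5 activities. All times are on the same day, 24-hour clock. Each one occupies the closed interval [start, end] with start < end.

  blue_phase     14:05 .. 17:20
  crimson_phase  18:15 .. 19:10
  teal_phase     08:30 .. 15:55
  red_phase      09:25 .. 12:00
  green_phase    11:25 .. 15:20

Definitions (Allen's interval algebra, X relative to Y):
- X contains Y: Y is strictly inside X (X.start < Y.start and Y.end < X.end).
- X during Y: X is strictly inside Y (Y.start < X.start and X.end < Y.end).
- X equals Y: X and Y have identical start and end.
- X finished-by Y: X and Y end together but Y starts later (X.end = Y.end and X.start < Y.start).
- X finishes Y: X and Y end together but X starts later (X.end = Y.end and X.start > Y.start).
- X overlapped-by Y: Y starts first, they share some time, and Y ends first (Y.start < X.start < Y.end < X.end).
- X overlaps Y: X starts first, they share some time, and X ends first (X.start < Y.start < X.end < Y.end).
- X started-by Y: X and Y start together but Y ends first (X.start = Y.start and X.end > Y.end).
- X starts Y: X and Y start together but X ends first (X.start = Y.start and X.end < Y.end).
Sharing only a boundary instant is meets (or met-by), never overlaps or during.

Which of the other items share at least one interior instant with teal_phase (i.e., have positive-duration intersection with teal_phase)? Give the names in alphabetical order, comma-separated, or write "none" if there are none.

Target teal_phase = [08:30, 15:55].
blue_phase [14:05, 17:20] → overlapped-by → yes.
crimson_phase [18:15, 19:10] → after → no.
green_phase [11:25, 15:20] → during → yes.
red_phase [09:25, 12:00] → during → yes.
Result: blue_phase, green_phase, red_phase.

blue_phase, green_phase, red_phase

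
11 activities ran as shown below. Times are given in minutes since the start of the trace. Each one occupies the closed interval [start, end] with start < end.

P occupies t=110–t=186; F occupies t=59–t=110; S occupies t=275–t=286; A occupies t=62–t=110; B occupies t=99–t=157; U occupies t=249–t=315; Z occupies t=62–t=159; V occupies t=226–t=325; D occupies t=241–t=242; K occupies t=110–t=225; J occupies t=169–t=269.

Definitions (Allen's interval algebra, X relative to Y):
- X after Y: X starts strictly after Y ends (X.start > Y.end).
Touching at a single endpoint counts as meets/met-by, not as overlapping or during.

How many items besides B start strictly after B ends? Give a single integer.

Target B = [t=99, t=157].
A [t=62, t=110] → overlaps → no.
D [t=241, t=242] → after → counts.
F [t=59, t=110] → overlaps → no.
J [t=169, t=269] → after → counts.
K [t=110, t=225] → overlapped-by → no.
P [t=110, t=186] → overlapped-by → no.
S [t=275, t=286] → after → counts.
U [t=249, t=315] → after → counts.
V [t=226, t=325] → after → counts.
Z [t=62, t=159] → contains → no.
Total: 5.

5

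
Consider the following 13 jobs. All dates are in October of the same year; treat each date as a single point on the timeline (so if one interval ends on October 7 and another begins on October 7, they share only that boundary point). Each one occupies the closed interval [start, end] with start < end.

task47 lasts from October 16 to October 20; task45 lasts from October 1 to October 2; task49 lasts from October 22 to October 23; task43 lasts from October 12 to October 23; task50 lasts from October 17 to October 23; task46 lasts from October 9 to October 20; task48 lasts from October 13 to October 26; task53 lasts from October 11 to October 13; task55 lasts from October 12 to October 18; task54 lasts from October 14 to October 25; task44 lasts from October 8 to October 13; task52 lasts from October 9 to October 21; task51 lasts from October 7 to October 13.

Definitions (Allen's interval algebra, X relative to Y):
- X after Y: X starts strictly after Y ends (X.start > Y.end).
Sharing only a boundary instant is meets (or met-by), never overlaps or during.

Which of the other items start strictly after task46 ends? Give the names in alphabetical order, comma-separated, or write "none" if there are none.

Target task46 = [October 9, October 20].
task43 [October 12, October 23] → overlapped-by → no.
task44 [October 8, October 13] → overlaps → no.
task45 [October 1, October 2] → before → no.
task47 [October 16, October 20] → finishes → no.
task48 [October 13, October 26] → overlapped-by → no.
task49 [October 22, October 23] → after → yes.
task50 [October 17, October 23] → overlapped-by → no.
task51 [October 7, October 13] → overlaps → no.
task52 [October 9, October 21] → started-by → no.
task53 [October 11, October 13] → during → no.
task54 [October 14, October 25] → overlapped-by → no.
task55 [October 12, October 18] → during → no.
Result: task49.

task49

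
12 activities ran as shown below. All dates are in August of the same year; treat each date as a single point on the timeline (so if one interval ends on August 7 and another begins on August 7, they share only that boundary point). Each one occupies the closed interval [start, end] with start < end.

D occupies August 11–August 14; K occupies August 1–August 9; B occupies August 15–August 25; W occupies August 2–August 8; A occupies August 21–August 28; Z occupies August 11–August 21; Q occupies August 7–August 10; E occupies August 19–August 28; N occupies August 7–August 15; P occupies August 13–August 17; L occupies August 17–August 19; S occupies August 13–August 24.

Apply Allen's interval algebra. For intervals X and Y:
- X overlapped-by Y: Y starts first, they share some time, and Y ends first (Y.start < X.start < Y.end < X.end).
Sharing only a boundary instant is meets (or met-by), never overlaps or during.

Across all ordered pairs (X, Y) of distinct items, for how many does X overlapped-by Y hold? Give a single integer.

Checking all 132 ordered pairs for relation 'overlapped-by'; matching pairs in alphabetical order:
(A, B): A overlapped-by B ✓
(A, S): A overlapped-by S ✓
(B, P): B overlapped-by P ✓
(B, S): B overlapped-by S ✓
(B, Z): B overlapped-by Z ✓
(E, B): E overlapped-by B ✓
(E, S): E overlapped-by S ✓
(E, Z): E overlapped-by Z ✓
(N, K): N overlapped-by K ✓
(N, W): N overlapped-by W ✓
(P, D): P overlapped-by D ✓
(P, N): P overlapped-by N ✓
(Q, K): Q overlapped-by K ✓
(Q, W): Q overlapped-by W ✓
(S, D): S overlapped-by D ✓
(S, N): S overlapped-by N ✓
(S, Z): S overlapped-by Z ✓
(Z, N): Z overlapped-by N ✓
Count: 18.

18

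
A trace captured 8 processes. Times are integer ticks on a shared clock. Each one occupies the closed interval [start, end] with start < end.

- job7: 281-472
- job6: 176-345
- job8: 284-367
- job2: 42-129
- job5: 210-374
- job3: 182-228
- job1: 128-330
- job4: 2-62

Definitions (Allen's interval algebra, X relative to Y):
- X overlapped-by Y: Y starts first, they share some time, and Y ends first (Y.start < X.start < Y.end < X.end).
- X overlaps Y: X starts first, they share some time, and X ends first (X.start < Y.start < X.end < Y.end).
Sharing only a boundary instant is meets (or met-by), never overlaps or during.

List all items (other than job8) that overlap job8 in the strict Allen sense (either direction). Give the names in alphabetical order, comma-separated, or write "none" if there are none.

job1, job6

Target job8 = [284, 367].
job1 [128, 330] → overlaps → yes.
job2 [42, 129] → before → no.
job3 [182, 228] → before → no.
job4 [2, 62] → before → no.
job5 [210, 374] → contains → no.
job6 [176, 345] → overlaps → yes.
job7 [281, 472] → contains → no.
Result: job1, job6.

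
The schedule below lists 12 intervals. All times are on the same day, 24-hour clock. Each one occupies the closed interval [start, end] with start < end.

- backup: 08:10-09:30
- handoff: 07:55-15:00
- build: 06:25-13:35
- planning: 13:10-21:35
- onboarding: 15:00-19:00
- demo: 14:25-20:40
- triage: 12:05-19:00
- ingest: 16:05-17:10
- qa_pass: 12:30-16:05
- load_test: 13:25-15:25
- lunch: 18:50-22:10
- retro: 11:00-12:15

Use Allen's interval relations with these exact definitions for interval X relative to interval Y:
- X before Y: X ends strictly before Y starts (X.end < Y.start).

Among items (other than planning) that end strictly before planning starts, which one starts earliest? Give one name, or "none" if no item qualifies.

Target planning = [13:10, 21:35].
backup [08:10, 09:30] → before → candidate.
build [06:25, 13:35] → overlaps → excluded.
demo [14:25, 20:40] → during → excluded.
handoff [07:55, 15:00] → overlaps → excluded.
ingest [16:05, 17:10] → during → excluded.
load_test [13:25, 15:25] → during → excluded.
lunch [18:50, 22:10] → overlapped-by → excluded.
onboarding [15:00, 19:00] → during → excluded.
qa_pass [12:30, 16:05] → overlaps → excluded.
retro [11:00, 12:15] → before → candidate.
triage [12:05, 19:00] → overlaps → excluded.
Among candidates, earliest start is 08:10 → backup.

backup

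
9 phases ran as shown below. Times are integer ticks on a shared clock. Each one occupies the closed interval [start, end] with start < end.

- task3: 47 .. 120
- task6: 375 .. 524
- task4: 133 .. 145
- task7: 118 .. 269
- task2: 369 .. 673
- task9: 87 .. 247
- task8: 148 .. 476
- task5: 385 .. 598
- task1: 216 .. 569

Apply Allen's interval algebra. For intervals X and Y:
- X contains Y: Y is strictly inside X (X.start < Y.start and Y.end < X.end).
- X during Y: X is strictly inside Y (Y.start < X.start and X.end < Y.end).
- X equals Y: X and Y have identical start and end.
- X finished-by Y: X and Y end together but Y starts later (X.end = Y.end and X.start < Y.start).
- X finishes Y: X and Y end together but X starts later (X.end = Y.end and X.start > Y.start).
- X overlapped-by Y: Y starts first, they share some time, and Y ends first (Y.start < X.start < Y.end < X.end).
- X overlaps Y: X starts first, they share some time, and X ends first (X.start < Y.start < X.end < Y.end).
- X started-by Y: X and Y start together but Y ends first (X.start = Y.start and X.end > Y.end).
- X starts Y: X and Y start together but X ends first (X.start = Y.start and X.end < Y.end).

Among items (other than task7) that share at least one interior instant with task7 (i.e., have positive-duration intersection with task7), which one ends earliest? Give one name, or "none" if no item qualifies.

Target task7 = [118, 269].
task1 [216, 569] → overlapped-by → candidate.
task2 [369, 673] → after → excluded.
task3 [47, 120] → overlaps → candidate.
task4 [133, 145] → during → candidate.
task5 [385, 598] → after → excluded.
task6 [375, 524] → after → excluded.
task8 [148, 476] → overlapped-by → candidate.
task9 [87, 247] → overlaps → candidate.
Among candidates, earliest end is 120 → task3.

task3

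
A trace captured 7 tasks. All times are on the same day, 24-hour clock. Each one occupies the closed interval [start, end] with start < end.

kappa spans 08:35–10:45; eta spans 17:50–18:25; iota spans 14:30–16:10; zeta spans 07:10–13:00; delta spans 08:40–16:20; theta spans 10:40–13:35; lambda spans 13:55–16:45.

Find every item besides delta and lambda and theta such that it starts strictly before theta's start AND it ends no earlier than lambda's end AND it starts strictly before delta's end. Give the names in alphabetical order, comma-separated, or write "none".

none

Conditions: its start is strictly before theta's start (X.start < 10:40) AND its end is no earlier than lambda's end (X.end >= 16:45) AND its start is strictly before delta's end (X.start < 16:20).
eta: start 17:50 < 10:40? ✗; end 18:25 >= 16:45? ✓; start 17:50 < 16:20? ✗ → no.
iota: start 14:30 < 10:40? ✗; end 16:10 >= 16:45? ✗; start 14:30 < 16:20? ✓ → no.
kappa: start 08:35 < 10:40? ✓; end 10:45 >= 16:45? ✗; start 08:35 < 16:20? ✓ → no.
zeta: start 07:10 < 10:40? ✓; end 13:00 >= 16:45? ✗; start 07:10 < 16:20? ✓ → no.
Result: none.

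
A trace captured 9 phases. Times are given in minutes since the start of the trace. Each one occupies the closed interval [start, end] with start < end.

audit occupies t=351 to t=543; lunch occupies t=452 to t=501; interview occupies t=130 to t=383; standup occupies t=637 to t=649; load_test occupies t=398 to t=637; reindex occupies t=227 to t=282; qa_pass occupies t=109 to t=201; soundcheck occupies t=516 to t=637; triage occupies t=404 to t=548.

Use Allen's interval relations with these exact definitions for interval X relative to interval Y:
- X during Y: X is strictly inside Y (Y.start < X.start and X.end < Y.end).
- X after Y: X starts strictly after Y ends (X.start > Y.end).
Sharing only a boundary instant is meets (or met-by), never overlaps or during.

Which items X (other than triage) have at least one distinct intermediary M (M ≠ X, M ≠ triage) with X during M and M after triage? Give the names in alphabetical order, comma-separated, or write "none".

none

Target triage = [t=404, t=548].
Intermediaries M with M after triage: standup.
Via standup — items with X during standup: none.
Union: none.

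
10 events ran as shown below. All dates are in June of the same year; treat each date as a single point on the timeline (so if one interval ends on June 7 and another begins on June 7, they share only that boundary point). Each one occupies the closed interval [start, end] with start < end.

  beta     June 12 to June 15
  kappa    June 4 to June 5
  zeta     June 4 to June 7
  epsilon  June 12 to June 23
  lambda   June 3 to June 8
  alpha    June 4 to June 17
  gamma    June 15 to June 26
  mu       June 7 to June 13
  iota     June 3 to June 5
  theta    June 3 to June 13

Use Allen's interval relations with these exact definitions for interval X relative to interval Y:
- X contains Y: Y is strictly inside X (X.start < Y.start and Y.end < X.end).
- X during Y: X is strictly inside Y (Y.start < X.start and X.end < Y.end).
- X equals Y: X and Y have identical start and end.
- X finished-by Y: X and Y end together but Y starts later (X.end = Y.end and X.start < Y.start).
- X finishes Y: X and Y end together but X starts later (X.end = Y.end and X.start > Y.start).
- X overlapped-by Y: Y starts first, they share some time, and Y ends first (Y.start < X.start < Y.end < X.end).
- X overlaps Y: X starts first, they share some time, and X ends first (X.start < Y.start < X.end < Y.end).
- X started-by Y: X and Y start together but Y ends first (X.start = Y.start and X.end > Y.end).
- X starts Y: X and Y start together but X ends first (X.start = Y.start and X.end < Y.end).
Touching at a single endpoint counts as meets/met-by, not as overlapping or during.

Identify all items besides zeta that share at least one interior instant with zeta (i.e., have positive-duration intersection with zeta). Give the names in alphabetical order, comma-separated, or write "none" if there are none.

alpha, iota, kappa, lambda, theta

Target zeta = [June 4, June 7].
alpha [June 4, June 17] → started-by → yes.
beta [June 12, June 15] → after → no.
epsilon [June 12, June 23] → after → no.
gamma [June 15, June 26] → after → no.
iota [June 3, June 5] → overlaps → yes.
kappa [June 4, June 5] → starts → yes.
lambda [June 3, June 8] → contains → yes.
mu [June 7, June 13] → met-by → no.
theta [June 3, June 13] → contains → yes.
Result: alpha, iota, kappa, lambda, theta.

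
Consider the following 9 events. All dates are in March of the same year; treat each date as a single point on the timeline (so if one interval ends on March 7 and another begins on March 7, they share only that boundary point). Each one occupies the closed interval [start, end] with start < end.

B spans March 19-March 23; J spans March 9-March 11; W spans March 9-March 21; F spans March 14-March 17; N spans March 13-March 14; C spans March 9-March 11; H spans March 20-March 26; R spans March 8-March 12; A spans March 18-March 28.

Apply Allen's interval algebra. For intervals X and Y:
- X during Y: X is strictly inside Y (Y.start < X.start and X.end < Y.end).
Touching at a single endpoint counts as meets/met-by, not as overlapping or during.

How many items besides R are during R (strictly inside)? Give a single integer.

2

Target R = [March 8, March 12].
A [March 18, March 28] → after → no.
B [March 19, March 23] → after → no.
C [March 9, March 11] → during → counts.
F [March 14, March 17] → after → no.
H [March 20, March 26] → after → no.
J [March 9, March 11] → during → counts.
N [March 13, March 14] → after → no.
W [March 9, March 21] → overlapped-by → no.
Total: 2.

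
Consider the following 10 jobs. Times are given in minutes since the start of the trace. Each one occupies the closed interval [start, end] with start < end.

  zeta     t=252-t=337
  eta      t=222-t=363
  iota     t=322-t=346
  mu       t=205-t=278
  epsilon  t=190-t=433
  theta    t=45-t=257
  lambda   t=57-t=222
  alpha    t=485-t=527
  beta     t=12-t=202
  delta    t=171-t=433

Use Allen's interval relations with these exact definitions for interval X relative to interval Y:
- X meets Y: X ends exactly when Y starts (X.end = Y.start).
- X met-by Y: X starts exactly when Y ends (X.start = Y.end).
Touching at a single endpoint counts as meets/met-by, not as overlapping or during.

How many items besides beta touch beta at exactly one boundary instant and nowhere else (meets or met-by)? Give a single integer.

Target beta = [t=12, t=202].
alpha [t=485, t=527] → after → no.
delta [t=171, t=433] → overlapped-by → no.
epsilon [t=190, t=433] → overlapped-by → no.
eta [t=222, t=363] → after → no.
iota [t=322, t=346] → after → no.
lambda [t=57, t=222] → overlapped-by → no.
mu [t=205, t=278] → after → no.
theta [t=45, t=257] → overlapped-by → no.
zeta [t=252, t=337] → after → no.
Total: 0.

0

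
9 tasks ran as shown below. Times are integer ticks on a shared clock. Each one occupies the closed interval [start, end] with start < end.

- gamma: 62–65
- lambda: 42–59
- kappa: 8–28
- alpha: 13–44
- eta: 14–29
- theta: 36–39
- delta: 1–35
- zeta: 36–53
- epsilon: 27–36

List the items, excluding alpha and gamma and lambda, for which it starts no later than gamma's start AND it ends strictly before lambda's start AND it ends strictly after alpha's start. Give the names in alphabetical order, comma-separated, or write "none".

delta, epsilon, eta, kappa, theta

Conditions: its start is no later than gamma's start (X.start <= 62) AND its end is strictly before lambda's start (X.end < 42) AND its end is strictly after alpha's start (X.end > 13).
delta: start 1 <= 62? ✓; end 35 < 42? ✓; end 35 > 13? ✓ → yes.
epsilon: start 27 <= 62? ✓; end 36 < 42? ✓; end 36 > 13? ✓ → yes.
eta: start 14 <= 62? ✓; end 29 < 42? ✓; end 29 > 13? ✓ → yes.
kappa: start 8 <= 62? ✓; end 28 < 42? ✓; end 28 > 13? ✓ → yes.
theta: start 36 <= 62? ✓; end 39 < 42? ✓; end 39 > 13? ✓ → yes.
zeta: start 36 <= 62? ✓; end 53 < 42? ✗; end 53 > 13? ✓ → no.
Result: delta, epsilon, eta, kappa, theta.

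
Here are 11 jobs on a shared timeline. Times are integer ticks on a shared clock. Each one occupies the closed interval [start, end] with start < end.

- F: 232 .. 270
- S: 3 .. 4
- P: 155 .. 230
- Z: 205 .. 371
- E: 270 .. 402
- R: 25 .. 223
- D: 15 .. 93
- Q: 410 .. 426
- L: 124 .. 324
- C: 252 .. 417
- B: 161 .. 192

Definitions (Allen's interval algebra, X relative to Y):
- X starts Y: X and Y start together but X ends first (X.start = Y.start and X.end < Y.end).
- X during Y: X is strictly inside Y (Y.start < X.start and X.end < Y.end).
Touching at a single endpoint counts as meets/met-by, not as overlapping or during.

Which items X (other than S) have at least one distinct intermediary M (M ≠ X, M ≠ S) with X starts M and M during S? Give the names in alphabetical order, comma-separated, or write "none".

Target S = [3, 4].
Intermediaries M with M during S: none.
Union: none.

none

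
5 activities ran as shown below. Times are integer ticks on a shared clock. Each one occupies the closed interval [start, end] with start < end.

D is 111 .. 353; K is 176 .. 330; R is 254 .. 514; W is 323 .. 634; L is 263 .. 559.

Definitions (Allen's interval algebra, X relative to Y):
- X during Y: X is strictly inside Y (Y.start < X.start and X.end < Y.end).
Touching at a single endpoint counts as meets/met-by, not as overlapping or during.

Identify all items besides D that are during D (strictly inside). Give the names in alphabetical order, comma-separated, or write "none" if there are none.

Target D = [111, 353].
K [176, 330] → during → yes.
L [263, 559] → overlapped-by → no.
R [254, 514] → overlapped-by → no.
W [323, 634] → overlapped-by → no.
Result: K.

K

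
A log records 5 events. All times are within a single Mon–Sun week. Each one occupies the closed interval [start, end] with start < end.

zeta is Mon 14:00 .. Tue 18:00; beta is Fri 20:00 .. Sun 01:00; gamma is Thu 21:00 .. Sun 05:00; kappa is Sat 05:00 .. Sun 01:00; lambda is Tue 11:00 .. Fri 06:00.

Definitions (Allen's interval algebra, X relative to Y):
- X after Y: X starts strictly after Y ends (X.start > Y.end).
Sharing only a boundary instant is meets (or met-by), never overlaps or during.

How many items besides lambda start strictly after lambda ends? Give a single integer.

Target lambda = [Tue 11:00, Fri 06:00].
beta [Fri 20:00, Sun 01:00] → after → counts.
gamma [Thu 21:00, Sun 05:00] → overlapped-by → no.
kappa [Sat 05:00, Sun 01:00] → after → counts.
zeta [Mon 14:00, Tue 18:00] → overlaps → no.
Total: 2.

2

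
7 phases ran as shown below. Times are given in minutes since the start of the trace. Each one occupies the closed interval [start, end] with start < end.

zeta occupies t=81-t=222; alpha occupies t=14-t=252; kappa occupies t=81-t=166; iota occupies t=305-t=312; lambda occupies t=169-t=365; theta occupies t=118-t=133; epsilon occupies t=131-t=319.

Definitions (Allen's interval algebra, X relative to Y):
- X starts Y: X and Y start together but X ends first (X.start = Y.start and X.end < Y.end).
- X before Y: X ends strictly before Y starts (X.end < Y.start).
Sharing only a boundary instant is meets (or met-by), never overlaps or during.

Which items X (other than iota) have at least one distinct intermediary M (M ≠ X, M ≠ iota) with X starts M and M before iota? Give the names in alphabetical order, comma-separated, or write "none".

Target iota = [t=305, t=312].
Intermediaries M with M before iota: alpha, kappa, theta, zeta.
Via alpha — items with X starts alpha: none.
Via kappa — items with X starts kappa: none.
Via theta — items with X starts theta: none.
Via zeta — items with X starts zeta: kappa.
Union: kappa.

kappa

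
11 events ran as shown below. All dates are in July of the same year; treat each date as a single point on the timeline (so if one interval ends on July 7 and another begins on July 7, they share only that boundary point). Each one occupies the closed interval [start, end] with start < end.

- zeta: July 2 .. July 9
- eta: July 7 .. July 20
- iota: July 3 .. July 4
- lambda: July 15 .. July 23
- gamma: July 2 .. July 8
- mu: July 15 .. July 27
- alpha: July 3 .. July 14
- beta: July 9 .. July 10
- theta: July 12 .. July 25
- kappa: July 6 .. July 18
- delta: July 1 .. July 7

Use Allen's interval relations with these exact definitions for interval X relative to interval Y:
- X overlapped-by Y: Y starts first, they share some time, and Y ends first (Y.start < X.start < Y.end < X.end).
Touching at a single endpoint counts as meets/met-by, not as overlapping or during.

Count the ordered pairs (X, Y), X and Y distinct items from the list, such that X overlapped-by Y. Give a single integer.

21

Checking all 110 ordered pairs for relation 'overlapped-by'; matching pairs in alphabetical order:
(alpha, delta): alpha overlapped-by delta ✓
(alpha, gamma): alpha overlapped-by gamma ✓
(alpha, zeta): alpha overlapped-by zeta ✓
(eta, alpha): eta overlapped-by alpha ✓
(eta, gamma): eta overlapped-by gamma ✓
(eta, kappa): eta overlapped-by kappa ✓
(eta, zeta): eta overlapped-by zeta ✓
(gamma, delta): gamma overlapped-by delta ✓
(kappa, alpha): kappa overlapped-by alpha ✓
(kappa, delta): kappa overlapped-by delta ✓
(kappa, gamma): kappa overlapped-by gamma ✓
(kappa, zeta): kappa overlapped-by zeta ✓
(lambda, eta): lambda overlapped-by eta ✓
(lambda, kappa): lambda overlapped-by kappa ✓
(mu, eta): mu overlapped-by eta ✓
(mu, kappa): mu overlapped-by kappa ✓
(mu, theta): mu overlapped-by theta ✓
(theta, alpha): theta overlapped-by alpha ✓
(theta, eta): theta overlapped-by eta ✓
(theta, kappa): theta overlapped-by kappa ✓
(zeta, delta): zeta overlapped-by delta ✓
Count: 21.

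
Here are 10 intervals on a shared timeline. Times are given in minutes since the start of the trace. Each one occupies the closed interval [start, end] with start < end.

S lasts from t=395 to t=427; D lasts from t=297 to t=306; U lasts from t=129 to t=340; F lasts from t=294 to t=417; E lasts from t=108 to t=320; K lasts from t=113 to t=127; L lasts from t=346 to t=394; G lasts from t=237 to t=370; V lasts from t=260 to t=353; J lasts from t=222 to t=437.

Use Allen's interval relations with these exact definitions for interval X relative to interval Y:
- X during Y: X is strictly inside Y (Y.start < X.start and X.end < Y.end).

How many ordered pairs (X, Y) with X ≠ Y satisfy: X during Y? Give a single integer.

14

Checking all 90 ordered pairs for relation 'during'; matching pairs in alphabetical order:
(D, E): D during E ✓
(D, F): D during F ✓
(D, G): D during G ✓
(D, J): D during J ✓
(D, U): D during U ✓
(D, V): D during V ✓
(F, J): F during J ✓
(G, J): G during J ✓
(K, E): K during E ✓
(L, F): L during F ✓
(L, J): L during J ✓
(S, J): S during J ✓
(V, G): V during G ✓
(V, J): V during J ✓
Count: 14.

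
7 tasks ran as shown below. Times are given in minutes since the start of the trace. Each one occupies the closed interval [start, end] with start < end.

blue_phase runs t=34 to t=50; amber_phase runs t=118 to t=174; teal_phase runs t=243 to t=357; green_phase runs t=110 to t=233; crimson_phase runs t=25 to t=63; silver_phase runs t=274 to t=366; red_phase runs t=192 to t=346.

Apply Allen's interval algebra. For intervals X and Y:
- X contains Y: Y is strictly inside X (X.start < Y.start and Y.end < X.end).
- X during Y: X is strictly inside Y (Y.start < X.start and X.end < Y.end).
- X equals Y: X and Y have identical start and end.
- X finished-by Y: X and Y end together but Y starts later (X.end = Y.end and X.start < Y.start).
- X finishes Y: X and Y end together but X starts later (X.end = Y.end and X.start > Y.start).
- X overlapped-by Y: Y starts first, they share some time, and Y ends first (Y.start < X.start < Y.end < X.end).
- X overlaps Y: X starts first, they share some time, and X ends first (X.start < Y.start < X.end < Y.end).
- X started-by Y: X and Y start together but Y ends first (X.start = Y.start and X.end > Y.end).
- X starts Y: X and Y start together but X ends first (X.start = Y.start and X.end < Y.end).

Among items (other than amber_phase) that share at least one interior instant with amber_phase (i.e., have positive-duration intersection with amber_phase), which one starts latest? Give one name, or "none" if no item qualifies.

green_phase

Target amber_phase = [t=118, t=174].
blue_phase [t=34, t=50] → before → excluded.
crimson_phase [t=25, t=63] → before → excluded.
green_phase [t=110, t=233] → contains → candidate.
red_phase [t=192, t=346] → after → excluded.
silver_phase [t=274, t=366] → after → excluded.
teal_phase [t=243, t=357] → after → excluded.
Among candidates, latest start is t=110 → green_phase.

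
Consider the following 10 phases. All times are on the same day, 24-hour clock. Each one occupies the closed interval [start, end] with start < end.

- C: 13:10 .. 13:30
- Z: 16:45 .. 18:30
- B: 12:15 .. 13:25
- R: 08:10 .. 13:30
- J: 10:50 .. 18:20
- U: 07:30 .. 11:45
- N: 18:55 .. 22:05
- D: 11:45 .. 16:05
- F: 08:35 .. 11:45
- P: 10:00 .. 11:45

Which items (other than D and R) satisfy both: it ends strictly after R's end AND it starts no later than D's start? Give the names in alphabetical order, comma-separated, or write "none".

Conditions: its end is strictly after R's end (X.end > 13:30) AND its start is no later than D's start (X.start <= 11:45).
B: end 13:25 > 13:30? ✗; start 12:15 <= 11:45? ✗ → no.
C: end 13:30 > 13:30? ✗; start 13:10 <= 11:45? ✗ → no.
F: end 11:45 > 13:30? ✗; start 08:35 <= 11:45? ✓ → no.
J: end 18:20 > 13:30? ✓; start 10:50 <= 11:45? ✓ → yes.
N: end 22:05 > 13:30? ✓; start 18:55 <= 11:45? ✗ → no.
P: end 11:45 > 13:30? ✗; start 10:00 <= 11:45? ✓ → no.
U: end 11:45 > 13:30? ✗; start 07:30 <= 11:45? ✓ → no.
Z: end 18:30 > 13:30? ✓; start 16:45 <= 11:45? ✗ → no.
Result: J.

J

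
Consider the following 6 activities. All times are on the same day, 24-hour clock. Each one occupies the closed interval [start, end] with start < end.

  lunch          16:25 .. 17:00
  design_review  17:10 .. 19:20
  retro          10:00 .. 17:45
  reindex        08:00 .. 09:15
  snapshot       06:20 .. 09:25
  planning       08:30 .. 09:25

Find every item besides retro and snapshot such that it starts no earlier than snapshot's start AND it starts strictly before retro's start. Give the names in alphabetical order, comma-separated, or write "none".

planning, reindex

Conditions: its start is no earlier than snapshot's start (X.start >= 06:20) AND its start is strictly before retro's start (X.start < 10:00).
design_review: start 17:10 >= 06:20? ✓; start 17:10 < 10:00? ✗ → no.
lunch: start 16:25 >= 06:20? ✓; start 16:25 < 10:00? ✗ → no.
planning: start 08:30 >= 06:20? ✓; start 08:30 < 10:00? ✓ → yes.
reindex: start 08:00 >= 06:20? ✓; start 08:00 < 10:00? ✓ → yes.
Result: planning, reindex.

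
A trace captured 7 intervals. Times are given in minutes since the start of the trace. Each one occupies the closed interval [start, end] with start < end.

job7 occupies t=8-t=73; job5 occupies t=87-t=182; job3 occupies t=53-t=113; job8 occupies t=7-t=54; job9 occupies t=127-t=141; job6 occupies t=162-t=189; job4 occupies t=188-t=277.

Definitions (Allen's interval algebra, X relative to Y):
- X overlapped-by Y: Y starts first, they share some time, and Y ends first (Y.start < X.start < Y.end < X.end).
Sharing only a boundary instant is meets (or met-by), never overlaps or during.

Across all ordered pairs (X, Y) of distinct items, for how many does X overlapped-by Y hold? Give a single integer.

Checking all 42 ordered pairs for relation 'overlapped-by'; matching pairs in alphabetical order:
(job3, job7): job3 overlapped-by job7 ✓
(job3, job8): job3 overlapped-by job8 ✓
(job4, job6): job4 overlapped-by job6 ✓
(job5, job3): job5 overlapped-by job3 ✓
(job6, job5): job6 overlapped-by job5 ✓
(job7, job8): job7 overlapped-by job8 ✓
Count: 6.

6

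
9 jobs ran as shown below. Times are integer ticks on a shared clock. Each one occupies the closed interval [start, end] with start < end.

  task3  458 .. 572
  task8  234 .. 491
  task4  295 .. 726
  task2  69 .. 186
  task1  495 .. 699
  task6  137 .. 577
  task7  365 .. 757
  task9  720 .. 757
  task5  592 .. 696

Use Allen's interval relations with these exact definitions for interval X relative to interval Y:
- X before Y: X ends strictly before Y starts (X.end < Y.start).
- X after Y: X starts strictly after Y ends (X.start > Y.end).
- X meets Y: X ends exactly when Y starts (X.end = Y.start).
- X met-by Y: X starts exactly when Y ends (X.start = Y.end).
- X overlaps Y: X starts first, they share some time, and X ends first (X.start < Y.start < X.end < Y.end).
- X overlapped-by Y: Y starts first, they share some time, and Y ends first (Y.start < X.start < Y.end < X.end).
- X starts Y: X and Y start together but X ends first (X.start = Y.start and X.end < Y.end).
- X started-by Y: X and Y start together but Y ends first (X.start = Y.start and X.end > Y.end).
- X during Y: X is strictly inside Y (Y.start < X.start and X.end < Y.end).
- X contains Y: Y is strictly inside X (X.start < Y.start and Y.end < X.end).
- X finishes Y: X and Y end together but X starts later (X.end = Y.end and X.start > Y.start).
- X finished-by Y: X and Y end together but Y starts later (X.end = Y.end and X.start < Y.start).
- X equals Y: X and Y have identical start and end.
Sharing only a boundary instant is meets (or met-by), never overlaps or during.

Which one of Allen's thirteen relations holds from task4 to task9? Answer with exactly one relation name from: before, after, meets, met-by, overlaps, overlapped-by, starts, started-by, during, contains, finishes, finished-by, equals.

task4 = [295, 726]; task9 = [720, 757].
Compare endpoints: task4.start < task9.start, task4.start < task9.end, task4.end > task9.start, task4.end < task9.end.
That pattern is 'overlaps'.

overlaps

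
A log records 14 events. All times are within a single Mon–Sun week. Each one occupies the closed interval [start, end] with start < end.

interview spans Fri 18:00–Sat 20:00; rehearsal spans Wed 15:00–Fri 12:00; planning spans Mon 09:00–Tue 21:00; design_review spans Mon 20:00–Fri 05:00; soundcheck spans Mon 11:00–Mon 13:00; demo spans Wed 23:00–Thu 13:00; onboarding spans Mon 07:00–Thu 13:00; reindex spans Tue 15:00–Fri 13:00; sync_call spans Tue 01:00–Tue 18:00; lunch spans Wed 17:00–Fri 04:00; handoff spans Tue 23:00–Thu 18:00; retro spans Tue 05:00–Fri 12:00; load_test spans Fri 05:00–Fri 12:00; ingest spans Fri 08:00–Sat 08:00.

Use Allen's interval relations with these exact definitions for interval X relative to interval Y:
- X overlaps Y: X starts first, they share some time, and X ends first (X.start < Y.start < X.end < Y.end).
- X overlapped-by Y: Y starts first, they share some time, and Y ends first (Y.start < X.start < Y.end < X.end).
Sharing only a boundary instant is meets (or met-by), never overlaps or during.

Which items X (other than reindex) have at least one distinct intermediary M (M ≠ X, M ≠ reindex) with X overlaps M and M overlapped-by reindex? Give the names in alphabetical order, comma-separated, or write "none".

load_test, rehearsal, retro

Target reindex = [Tue 15:00, Fri 13:00].
Intermediaries M with M overlapped-by reindex: ingest.
Via ingest — items with X overlaps ingest: load_test, rehearsal, retro.
Union: load_test, rehearsal, retro.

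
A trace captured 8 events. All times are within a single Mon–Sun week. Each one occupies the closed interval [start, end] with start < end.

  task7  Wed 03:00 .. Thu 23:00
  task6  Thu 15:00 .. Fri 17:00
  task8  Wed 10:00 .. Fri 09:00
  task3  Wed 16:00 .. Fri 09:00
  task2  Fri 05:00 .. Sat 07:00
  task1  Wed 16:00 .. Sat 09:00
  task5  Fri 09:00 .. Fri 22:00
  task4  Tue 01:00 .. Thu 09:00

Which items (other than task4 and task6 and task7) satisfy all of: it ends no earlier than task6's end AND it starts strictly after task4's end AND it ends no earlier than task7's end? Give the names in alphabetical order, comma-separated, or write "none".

Conditions: its end is no earlier than task6's end (X.end >= Fri 17:00) AND its start is strictly after task4's end (X.start > Thu 09:00) AND its end is no earlier than task7's end (X.end >= Thu 23:00).
task1: end Sat 09:00 >= Fri 17:00? ✓; start Wed 16:00 > Thu 09:00? ✗; end Sat 09:00 >= Thu 23:00? ✓ → no.
task2: end Sat 07:00 >= Fri 17:00? ✓; start Fri 05:00 > Thu 09:00? ✓; end Sat 07:00 >= Thu 23:00? ✓ → yes.
task3: end Fri 09:00 >= Fri 17:00? ✗; start Wed 16:00 > Thu 09:00? ✗; end Fri 09:00 >= Thu 23:00? ✓ → no.
task5: end Fri 22:00 >= Fri 17:00? ✓; start Fri 09:00 > Thu 09:00? ✓; end Fri 22:00 >= Thu 23:00? ✓ → yes.
task8: end Fri 09:00 >= Fri 17:00? ✗; start Wed 10:00 > Thu 09:00? ✗; end Fri 09:00 >= Thu 23:00? ✓ → no.
Result: task2, task5.

task2, task5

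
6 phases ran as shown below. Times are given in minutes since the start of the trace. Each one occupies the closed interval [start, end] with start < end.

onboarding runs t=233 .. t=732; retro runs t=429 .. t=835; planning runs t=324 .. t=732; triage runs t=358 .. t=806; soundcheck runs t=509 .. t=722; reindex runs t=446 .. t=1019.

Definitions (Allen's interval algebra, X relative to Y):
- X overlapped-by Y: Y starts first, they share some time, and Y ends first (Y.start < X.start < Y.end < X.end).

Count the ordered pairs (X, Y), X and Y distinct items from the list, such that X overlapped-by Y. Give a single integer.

9

Checking all 30 ordered pairs for relation 'overlapped-by'; matching pairs in alphabetical order:
(reindex, onboarding): reindex overlapped-by onboarding ✓
(reindex, planning): reindex overlapped-by planning ✓
(reindex, retro): reindex overlapped-by retro ✓
(reindex, triage): reindex overlapped-by triage ✓
(retro, onboarding): retro overlapped-by onboarding ✓
(retro, planning): retro overlapped-by planning ✓
(retro, triage): retro overlapped-by triage ✓
(triage, onboarding): triage overlapped-by onboarding ✓
(triage, planning): triage overlapped-by planning ✓
Count: 9.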